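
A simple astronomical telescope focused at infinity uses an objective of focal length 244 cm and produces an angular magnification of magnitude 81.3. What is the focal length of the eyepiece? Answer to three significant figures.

|M| = f_obj/f_eye, so f_eye = f_obj/|M| = 244/81.3 = 3.001 cm.

3.00 cm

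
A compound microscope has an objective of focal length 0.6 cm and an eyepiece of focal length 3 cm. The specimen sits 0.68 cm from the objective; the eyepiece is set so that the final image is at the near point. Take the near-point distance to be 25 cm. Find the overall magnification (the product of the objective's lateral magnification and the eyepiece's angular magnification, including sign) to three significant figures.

-70.0

Objective: 1/d_i = 1/f_obj - 1/d_o = 1/0.6 - 1/0.68 = 0.19608 cm^-1, so d_i = 5.100 cm.
m_obj = -d_i/d_o = -5.100/0.68 = -7.500.
Eyepiece angular magnification (image at near point): M_eye = 1 + D/f_e = 1 + 25/3 = 9.333.
Overall M = m_obj x M_eye = (-7.500)(9.333) = -70.00.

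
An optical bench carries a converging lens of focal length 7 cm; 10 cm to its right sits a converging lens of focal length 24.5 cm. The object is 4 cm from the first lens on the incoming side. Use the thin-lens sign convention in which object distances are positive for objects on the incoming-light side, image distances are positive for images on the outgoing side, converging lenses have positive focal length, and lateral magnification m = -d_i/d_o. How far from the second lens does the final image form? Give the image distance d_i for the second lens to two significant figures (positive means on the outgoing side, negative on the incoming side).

Applying the thin-lens equation to the first lens, 1/7 = 1/4 + 1/d_i1, which gives d_i1 = -9.333 cm.
The intermediate image is virtual, 9.333 cm to the left of lens 1, so d_o2 = L - d_i1 = 10 - (-9.333) = 19.333 cm.
Applying the thin-lens equation again with f_2 = 24.5 cm and d_o2 = 19.333 cm gives d_i2 = -91.677 cm.

-92 cm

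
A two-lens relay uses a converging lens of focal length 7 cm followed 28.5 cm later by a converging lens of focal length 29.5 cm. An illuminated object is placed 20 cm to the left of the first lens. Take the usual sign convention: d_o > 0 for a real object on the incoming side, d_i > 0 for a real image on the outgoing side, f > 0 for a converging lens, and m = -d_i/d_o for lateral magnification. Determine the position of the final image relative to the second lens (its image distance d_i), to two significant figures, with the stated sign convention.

-44 cm

First lens: d_i1 = 1/(1/7 - 1/20) = 10.769 cm.
That image sits 17.731 cm in front of the second lens, so d_o2 = 17.731 cm.
Second lens: d_i2 = 1/(1/29.5 - 1/(17.731)) = -44.443 cm.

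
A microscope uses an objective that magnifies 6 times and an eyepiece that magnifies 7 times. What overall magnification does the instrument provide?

42

The overall magnification of a compound microscope is the product of the objective and eyepiece magnifications:
M = M_obj x M_eye = 6 x 7 = 42.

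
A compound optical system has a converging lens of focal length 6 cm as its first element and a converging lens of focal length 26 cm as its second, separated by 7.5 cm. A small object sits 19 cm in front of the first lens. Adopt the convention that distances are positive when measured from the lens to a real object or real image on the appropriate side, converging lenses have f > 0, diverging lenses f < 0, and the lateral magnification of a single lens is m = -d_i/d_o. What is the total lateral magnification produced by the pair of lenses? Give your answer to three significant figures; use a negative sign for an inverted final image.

Lens 1: 1/d_i1 = 1/f_1 - 1/d_o1 = 1/6 - 1/19 = 0.11404 cm^-1, so d_i1 = 8.769 cm.
m_1 = -(8.769)/19 = -0.4615.
This image would form 8.769 cm past lens 1, i.e. 1.269 cm beyond lens 2, so it is a virtual object for lens 2: d_o2 = 7.5 - 8.769 = -1.269 cm.
Lens 2: 1/d_i2 = 1/f_2 - 1/d_o2 = 1/26 - 1/(-1.269) = 0.82634 cm^-1, so d_i2 = 1.210 cm.
m_2 = -(1.210)/(-1.269) = 0.9535.
The system's lateral magnification is m_1 m_2 = (-0.4615)(0.9535) = -0.4401.

-0.440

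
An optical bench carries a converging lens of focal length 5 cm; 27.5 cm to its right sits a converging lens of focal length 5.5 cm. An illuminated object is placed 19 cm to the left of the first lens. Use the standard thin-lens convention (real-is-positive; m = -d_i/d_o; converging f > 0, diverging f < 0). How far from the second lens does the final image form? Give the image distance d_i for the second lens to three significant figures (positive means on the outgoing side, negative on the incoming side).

7.49 cm

Applying the thin-lens equation to the first lens, 1/5 = 1/19 + 1/d_i1, which gives d_i1 = 6.786 cm.
Object distance for lens 2: d_o2 = 27.5 - 6.786 = 20.714 cm.
Applying the thin-lens equation again with f_2 = 5.5 cm and d_o2 = 20.714 cm gives d_i2 = 7.488 cm.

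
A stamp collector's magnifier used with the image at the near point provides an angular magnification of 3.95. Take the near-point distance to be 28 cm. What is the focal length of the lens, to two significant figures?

9.5 cm

For the image at the near point, M = 1 + D/f.
f = D/(M - 1) = 28/(3.95 - 1) = 9.492 cm.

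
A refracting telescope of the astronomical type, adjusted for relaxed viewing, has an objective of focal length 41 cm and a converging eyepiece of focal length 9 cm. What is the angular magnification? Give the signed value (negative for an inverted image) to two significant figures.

M = -f_obj/f_eye = -41/(9) = -4.556.

-4.6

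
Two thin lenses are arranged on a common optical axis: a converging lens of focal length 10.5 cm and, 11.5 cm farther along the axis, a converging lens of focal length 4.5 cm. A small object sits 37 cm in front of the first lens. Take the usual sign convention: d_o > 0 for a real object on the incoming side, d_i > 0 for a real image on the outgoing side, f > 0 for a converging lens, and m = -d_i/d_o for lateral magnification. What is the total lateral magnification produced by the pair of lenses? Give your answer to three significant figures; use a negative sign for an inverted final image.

First lens: d_i1 = 1/(1/10.5 - 1/37) = 14.660 cm.
m_1 = -(14.660)/37 = -0.3962.
Since 14.660 cm > 11.5 cm, the first image lies past the second lens and serves as a virtual object: d_o2 = L - d_i1 = -3.160 cm.
Second lens: d_i2 = 1/(1/4.5 - 1/(-3.160)) = 1.857 cm.
m_2 = -(1.857)/(-3.160) = 0.5874.
The system's lateral magnification is m_1 m_2 = (-0.3962)(0.5874) = -0.2328.

-0.233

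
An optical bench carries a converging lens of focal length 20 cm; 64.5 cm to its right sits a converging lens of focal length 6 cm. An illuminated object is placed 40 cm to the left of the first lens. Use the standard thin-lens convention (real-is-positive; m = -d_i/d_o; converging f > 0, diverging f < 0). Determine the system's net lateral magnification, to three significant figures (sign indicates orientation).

0.324

First lens: d_i1 = 1/(1/20 - 1/40) = 40.000 cm.
m_1 = -(40.000)/40 = -1.0000.
That image sits 24.500 cm in front of the second lens, so d_o2 = 24.500 cm.
Second lens: d_i2 = 1/(1/6 - 1/(24.500)) = 7.946 cm.
m_2 = -(7.946)/(24.500) = -0.3243.
Overall magnification: m = m_1 m_2 = 0.3243.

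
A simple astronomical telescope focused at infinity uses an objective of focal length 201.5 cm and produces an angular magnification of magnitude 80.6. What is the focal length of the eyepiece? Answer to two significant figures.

|M| = f_obj/f_eye, so f_eye = f_obj/|M| = 201.5/80.6 = 2.500 cm.

2.5 cm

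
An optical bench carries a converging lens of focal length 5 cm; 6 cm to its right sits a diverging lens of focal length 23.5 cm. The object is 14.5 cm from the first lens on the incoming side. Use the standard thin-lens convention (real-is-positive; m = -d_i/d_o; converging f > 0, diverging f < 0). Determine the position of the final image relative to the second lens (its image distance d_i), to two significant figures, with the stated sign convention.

Applying the thin-lens equation to the first lens, 1/5 = 1/14.5 + 1/d_i1, which gives d_i1 = 7.632 cm.
Since 7.632 cm > 6 cm, the first image lies past the second lens and serves as a virtual object: d_o2 = L - d_i1 = -1.632 cm.
Applying the thin-lens equation again with f_2 = -23.5 cm and d_o2 = -1.632 cm gives d_i2 = 1.753 cm.

1.8 cm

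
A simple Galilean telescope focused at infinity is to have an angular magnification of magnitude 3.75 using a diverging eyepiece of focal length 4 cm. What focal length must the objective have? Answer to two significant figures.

|M| = f_obj/|f_eye|, so f_obj = |M| x |f_eye| = 3.75 x 4 = 15.000 cm.

15 cm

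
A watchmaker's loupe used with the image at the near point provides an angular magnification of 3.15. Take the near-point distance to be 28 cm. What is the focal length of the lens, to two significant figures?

For the image at the near point, M = 1 + D/f.
f = D/(M - 1) = 28/(3.15 - 1) = 13.023 cm.

13 cm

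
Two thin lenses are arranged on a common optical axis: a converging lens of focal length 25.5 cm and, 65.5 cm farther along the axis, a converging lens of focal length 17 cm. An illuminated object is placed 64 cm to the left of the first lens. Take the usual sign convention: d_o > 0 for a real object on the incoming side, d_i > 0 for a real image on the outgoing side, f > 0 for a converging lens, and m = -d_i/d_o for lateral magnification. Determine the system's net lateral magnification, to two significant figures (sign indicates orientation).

1.8

Applying the thin-lens equation to the first lens, 1/25.5 = 1/64 + 1/d_i1, which gives d_i1 = 42.390 cm.
Its lateral magnification is m_1 = -d_i1/d_o1 = -(42.390)/64 = -0.6623.
Object distance for lens 2: d_o2 = 65.5 - 42.390 = 23.110 cm.
Applying the thin-lens equation again with f_2 = 17 cm and d_o2 = 23.110 cm gives d_i2 = 64.296 cm.
m_2 = -(64.296)/(23.110) = -2.7821.
Total m = m_1 x m_2 = (-0.6623)(-2.7821) = 1.8427.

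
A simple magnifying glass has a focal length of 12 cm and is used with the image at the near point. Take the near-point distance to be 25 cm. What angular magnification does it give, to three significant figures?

M = 1 + D/f = 1 + 25/12 = 3.083.

3.08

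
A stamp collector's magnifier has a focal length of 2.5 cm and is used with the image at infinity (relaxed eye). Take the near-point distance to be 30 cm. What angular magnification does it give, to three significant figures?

M = D/f = 30/2.5 = 12.000.

12.0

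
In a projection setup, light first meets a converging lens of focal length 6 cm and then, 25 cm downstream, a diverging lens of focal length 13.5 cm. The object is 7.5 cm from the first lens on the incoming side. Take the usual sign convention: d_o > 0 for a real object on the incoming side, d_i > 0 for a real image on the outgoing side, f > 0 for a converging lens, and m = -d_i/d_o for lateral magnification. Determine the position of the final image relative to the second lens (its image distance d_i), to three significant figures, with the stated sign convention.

7.94 cm

Lens 1: 1/d_i1 = 1/f_1 - 1/d_o1 = 1/6 - 1/7.5 = 0.03333 cm^-1, so d_i1 = 30.000 cm.
Since 30.000 cm > 25 cm, the first image lies past the second lens and serves as a virtual object: d_o2 = L - d_i1 = -5.000 cm.
Lens 2: 1/d_i2 = 1/f_2 - 1/d_o2 = 1/(-13.5) - 1/(-5.000) = 0.12593 cm^-1, so d_i2 = 7.941 cm.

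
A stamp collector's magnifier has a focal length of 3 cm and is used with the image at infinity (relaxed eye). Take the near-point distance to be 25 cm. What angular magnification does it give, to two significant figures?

8.3

M = D/f = 25/3 = 8.333.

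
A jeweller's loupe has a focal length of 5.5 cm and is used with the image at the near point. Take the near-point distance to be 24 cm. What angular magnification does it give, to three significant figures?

M = 1 + D/f = 1 + 24/5.5 = 5.364.

5.36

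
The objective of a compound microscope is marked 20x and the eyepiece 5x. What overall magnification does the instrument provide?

The overall magnification of a compound microscope is the product of the objective and eyepiece magnifications:
M = M_obj x M_eye = 20 x 5 = 100.

100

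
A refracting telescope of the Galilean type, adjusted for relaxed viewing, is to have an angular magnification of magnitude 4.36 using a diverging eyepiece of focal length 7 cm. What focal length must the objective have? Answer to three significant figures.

30.5 cm

|M| = f_obj/|f_eye|, so f_obj = |M| x |f_eye| = 4.36 x 7 = 30.520 cm.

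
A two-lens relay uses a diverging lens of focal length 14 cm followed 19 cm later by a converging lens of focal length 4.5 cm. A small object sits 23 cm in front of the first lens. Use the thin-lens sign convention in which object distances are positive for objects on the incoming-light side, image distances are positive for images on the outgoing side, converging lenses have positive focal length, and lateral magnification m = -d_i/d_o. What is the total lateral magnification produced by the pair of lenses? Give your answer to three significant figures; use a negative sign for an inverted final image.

-0.0734

Applying the thin-lens equation to the first lens, 1/(-14) = 1/23 + 1/d_i1, which gives d_i1 = -8.703 cm.
Its lateral magnification is m_1 = -d_i1/d_o1 = -(-8.703)/23 = 0.3784.
The intermediate image is virtual, 8.703 cm to the left of lens 1, so d_o2 = L - d_i1 = 19 - (-8.703) = 27.703 cm.
Applying the thin-lens equation again with f_2 = 4.5 cm and d_o2 = 27.703 cm gives d_i2 = 5.373 cm.
m_2 = -(5.373)/(27.703) = -0.1939.
The system's lateral magnification is m_1 m_2 = (0.3784)(-0.1939) = -0.0734.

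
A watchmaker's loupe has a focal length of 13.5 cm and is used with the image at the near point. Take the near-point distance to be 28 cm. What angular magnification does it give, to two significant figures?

M = 1 + D/f = 1 + 28/13.5 = 3.074.

3.1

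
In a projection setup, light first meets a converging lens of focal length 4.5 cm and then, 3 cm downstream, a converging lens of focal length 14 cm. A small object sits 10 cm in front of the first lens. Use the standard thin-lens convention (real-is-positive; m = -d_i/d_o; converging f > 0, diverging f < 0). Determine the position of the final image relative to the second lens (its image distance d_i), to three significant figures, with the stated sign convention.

First lens: d_i1 = 1/(1/4.5 - 1/10) = 8.182 cm.
Since 8.182 cm > 3 cm, the first image lies past the second lens and serves as a virtual object: d_o2 = L - d_i1 = -5.182 cm.
Second lens: d_i2 = 1/(1/14 - 1/(-5.182)) = 3.782 cm.

3.78 cm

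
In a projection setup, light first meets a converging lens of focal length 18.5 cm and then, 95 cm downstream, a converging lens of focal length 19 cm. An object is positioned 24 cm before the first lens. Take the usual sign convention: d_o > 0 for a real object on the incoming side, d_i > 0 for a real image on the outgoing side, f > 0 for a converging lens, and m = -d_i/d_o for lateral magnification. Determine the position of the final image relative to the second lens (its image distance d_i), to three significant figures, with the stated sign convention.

Lens 1: 1/d_i1 = 1/f_1 - 1/d_o1 = 1/18.5 - 1/24 = 0.01239 cm^-1, so d_i1 = 80.727 cm.
That image sits 14.273 cm in front of the second lens, so d_o2 = 14.273 cm.
Lens 2: 1/d_i2 = 1/f_2 - 1/d_o2 = 1/19 - 1/(14.273) = -0.01743 cm^-1, so d_i2 = -57.365 cm.

-57.4 cm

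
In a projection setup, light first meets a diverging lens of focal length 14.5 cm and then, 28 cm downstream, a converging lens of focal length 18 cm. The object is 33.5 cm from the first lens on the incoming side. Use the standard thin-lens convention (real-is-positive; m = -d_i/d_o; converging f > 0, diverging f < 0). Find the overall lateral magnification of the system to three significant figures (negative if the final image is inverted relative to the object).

-0.270

Applying the thin-lens equation to the first lens, 1/(-14.5) = 1/33.5 + 1/d_i1, which gives d_i1 = -10.120 cm.
Its lateral magnification is m_1 = -d_i1/d_o1 = -(-10.120)/33.5 = 0.3021.
The intermediate image is virtual, 10.120 cm to the left of lens 1, so d_o2 = L - d_i1 = 28 - (-10.120) = 38.120 cm.
Applying the thin-lens equation again with f_2 = 18 cm and d_o2 = 38.120 cm gives d_i2 = 34.104 cm.
m_2 = -(34.104)/(38.120) = -0.8946.
Overall magnification: m = m_1 m_2 = -0.2703.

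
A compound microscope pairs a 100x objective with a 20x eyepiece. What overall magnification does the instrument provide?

The overall magnification of a compound microscope is the product of the objective and eyepiece magnifications:
M = M_obj x M_eye = 100 x 20 = 2000.

2000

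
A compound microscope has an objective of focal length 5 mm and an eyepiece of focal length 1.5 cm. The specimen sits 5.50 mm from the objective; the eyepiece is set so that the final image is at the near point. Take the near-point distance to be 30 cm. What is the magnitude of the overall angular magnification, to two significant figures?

Convert to cm: f_obj = 5 mm = 0.5 cm; d_o = 5.50 mm = 0.55 cm.
Objective: 1/d_i = 1/f_obj - 1/d_o = 1/0.5 - 1/0.55 = 0.18182 cm^-1, so d_i = 5.500 cm.
m_obj = -d_i/d_o = -5.500/0.55 = -10.000.
Eyepiece angular magnification (image at near point): M_eye = 1 + D/f_e = 1 + 30/1.5 = 21.000.
Overall M = m_obj x M_eye = (-10.000)(21.000) = -210.00.
|M| = 210.00.

210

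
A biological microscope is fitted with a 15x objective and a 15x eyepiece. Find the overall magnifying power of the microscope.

The overall magnification of a compound microscope is the product of the objective and eyepiece magnifications:
M = M_obj x M_eye = 15 x 15 = 225.

225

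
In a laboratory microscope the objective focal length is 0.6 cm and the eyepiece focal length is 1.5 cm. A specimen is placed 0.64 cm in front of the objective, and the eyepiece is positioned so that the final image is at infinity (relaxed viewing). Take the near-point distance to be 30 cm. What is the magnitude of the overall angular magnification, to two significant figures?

Objective: 1/d_i = 1/f_obj - 1/d_o = 1/0.6 - 1/0.64 = 0.10417 cm^-1, so d_i = 9.600 cm.
m_obj = -d_i/d_o = -9.600/0.64 = -15.000.
Eyepiece angular magnification (image at infinity): M_eye = D/f_e = 30/1.5 = 20.000.
Overall M = m_obj x M_eye = (-15.000)(20.000) = -300.00.
|M| = 300.00.

300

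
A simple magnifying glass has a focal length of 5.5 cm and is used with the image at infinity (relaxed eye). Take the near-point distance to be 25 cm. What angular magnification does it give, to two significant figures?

M = D/f = 25/5.5 = 4.545.

4.5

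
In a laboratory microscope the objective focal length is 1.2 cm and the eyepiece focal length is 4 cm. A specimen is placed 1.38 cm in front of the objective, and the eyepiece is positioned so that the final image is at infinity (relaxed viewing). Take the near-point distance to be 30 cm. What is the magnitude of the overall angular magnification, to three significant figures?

Objective: 1/d_i = 1/f_obj - 1/d_o = 1/1.2 - 1/1.38 = 0.10870 cm^-1, so d_i = 9.200 cm.
m_obj = -d_i/d_o = -9.200/1.38 = -6.667.
Eyepiece angular magnification (image at infinity): M_eye = D/f_e = 30/4 = 7.500.
Overall M = m_obj x M_eye = (-6.667)(7.500) = -50.00.
|M| = 50.00.

50.0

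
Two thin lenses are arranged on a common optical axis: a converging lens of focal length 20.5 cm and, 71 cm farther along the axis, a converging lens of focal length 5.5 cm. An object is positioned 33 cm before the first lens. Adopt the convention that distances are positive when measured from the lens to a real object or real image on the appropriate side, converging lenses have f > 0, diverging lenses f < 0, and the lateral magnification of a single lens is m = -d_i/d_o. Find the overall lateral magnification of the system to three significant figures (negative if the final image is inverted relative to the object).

Applying the thin-lens equation to the first lens, 1/20.5 = 1/33 + 1/d_i1, which gives d_i1 = 54.120 cm.
Its lateral magnification is m_1 = -d_i1/d_o1 = -(54.120)/33 = -1.6400.
Object distance for lens 2: d_o2 = 71 - 54.120 = 16.880 cm.
Applying the thin-lens equation again with f_2 = 5.5 cm and d_o2 = 16.880 cm gives d_i2 = 8.158 cm.
m_2 = -(8.158)/(16.880) = -0.4833.
Total m = m_1 x m_2 = (-1.6400)(-0.4833) = 0.7926.

0.793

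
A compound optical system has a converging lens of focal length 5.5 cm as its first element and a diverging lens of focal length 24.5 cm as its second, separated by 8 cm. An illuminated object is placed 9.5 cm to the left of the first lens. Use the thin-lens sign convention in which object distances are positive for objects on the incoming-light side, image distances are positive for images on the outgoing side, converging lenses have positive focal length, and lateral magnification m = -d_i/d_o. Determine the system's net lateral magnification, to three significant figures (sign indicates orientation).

Lens 1: 1/d_i1 = 1/f_1 - 1/d_o1 = 1/5.5 - 1/9.5 = 0.07656 cm^-1, so d_i1 = 13.062 cm.
m_1 = -(13.062)/9.5 = -1.3750.
This image would form 13.062 cm past lens 1, i.e. 5.062 cm beyond lens 2, so it is a virtual object for lens 2: d_o2 = 8 - 13.062 = -5.062 cm.
Lens 2: 1/d_i2 = 1/f_2 - 1/d_o2 = 1/(-24.5) - 1/(-5.062) = 0.15671 cm^-1, so d_i2 = 6.381 cm.
m_2 = -(6.381)/(-5.062) = 1.2605.
Overall magnification: m = m_1 m_2 = -1.7331.

-1.73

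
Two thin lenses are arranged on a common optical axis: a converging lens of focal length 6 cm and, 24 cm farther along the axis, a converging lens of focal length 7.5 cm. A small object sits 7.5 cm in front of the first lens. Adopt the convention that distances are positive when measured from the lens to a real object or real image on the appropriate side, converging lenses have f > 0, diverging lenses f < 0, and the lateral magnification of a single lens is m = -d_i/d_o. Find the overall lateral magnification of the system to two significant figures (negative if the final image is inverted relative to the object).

-2.2

First lens: d_i1 = 1/(1/6 - 1/7.5) = 30.000 cm.
m_1 = -(30.000)/7.5 = -4.0000.
Since 30.000 cm > 24 cm, the first image lies past the second lens and serves as a virtual object: d_o2 = L - d_i1 = -6.000 cm.
Second lens: d_i2 = 1/(1/7.5 - 1/(-6.000)) = 3.333 cm.
m_2 = -(3.333)/(-6.000) = 0.5556.
Overall magnification: m = m_1 m_2 = -2.2222.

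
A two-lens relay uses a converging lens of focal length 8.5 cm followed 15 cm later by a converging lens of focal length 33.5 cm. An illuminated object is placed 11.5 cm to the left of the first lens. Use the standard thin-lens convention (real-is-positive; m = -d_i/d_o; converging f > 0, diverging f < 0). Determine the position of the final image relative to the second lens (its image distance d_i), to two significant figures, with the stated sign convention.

Lens 1: 1/d_i1 = 1/f_1 - 1/d_o1 = 1/8.5 - 1/11.5 = 0.03069 cm^-1, so d_i1 = 32.583 cm.
This image would form 32.583 cm past lens 1, i.e. 17.583 cm beyond lens 2, so it is a virtual object for lens 2: d_o2 = 15 - 32.583 = -17.583 cm.
Lens 2: 1/d_i2 = 1/f_2 - 1/d_o2 = 1/33.5 - 1/(-17.583) = 0.08672 cm^-1, so d_i2 = 11.531 cm.

12 cm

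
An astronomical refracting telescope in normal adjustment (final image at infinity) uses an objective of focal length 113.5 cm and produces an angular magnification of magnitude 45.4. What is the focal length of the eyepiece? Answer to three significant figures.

|M| = f_obj/f_eye, so f_eye = f_obj/|M| = 113.5/45.4 = 2.500 cm.

2.50 cm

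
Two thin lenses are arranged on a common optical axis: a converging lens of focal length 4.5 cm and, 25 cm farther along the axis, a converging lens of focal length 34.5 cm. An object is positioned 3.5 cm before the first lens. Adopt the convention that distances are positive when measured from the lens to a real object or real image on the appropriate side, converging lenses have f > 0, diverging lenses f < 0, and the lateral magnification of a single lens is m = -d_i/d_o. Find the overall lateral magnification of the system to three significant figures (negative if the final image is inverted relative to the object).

-24.8

Applying the thin-lens equation to the first lens, 1/4.5 = 1/3.5 + 1/d_i1, which gives d_i1 = -15.750 cm.
Its lateral magnification is m_1 = -d_i1/d_o1 = -(-15.750)/3.5 = 4.5000.
With d_i1 < 0 the first image is virtual and lies on the object side; the object distance for lens 2 is d_o2 = 25 - (-15.750) = 40.750 cm.
Applying the thin-lens equation again with f_2 = 34.5 cm and d_o2 = 40.750 cm gives d_i2 = 224.940 cm.
m_2 = -(224.940)/(40.750) = -5.5200.
Overall magnification: m = m_1 m_2 = -24.8400.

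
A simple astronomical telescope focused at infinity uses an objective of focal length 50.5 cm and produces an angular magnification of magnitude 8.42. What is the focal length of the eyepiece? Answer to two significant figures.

|M| = f_obj/f_eye, so f_eye = f_obj/|M| = 50.5/8.42 = 5.998 cm.

6.0 cm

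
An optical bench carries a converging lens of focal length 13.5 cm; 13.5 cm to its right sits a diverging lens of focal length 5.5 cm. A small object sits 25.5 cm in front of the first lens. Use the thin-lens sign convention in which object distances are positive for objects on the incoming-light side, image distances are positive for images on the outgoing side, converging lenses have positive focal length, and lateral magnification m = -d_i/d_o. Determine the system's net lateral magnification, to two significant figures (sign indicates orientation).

0.64

First lens: d_i1 = 1/(1/13.5 - 1/25.5) = 28.688 cm.
m_1 = -(28.688)/25.5 = -1.1250.
This image would form 28.688 cm past lens 1, i.e. 15.188 cm beyond lens 2, so it is a virtual object for lens 2: d_o2 = 13.5 - 28.688 = -15.188 cm.
Second lens: d_i2 = 1/(1/(-5.5) - 1/(-15.188)) = -8.623 cm.
m_2 = -(-8.623)/(-15.188) = -0.5677.
Overall magnification: m = m_1 m_2 = 0.6387.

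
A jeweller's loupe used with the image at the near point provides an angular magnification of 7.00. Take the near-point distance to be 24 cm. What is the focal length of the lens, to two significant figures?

For the image at the near point, M = 1 + D/f.
f = D/(M - 1) = 24/(7.0 - 1) = 4.000 cm.

4.0 cm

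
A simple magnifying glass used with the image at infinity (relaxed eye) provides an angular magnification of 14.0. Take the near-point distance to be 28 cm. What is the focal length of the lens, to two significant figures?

2.0 cm

For the image at infinity, M = D/f.
f = D/M = 28/14.0 = 2.000 cm.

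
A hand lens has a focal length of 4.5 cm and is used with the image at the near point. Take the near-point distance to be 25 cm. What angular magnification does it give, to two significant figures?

M = 1 + D/f = 1 + 25/4.5 = 6.556.

6.6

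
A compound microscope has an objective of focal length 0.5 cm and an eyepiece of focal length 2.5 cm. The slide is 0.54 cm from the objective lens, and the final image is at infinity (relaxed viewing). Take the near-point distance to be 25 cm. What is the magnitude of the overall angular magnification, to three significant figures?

Objective: 1/d_i = 1/f_obj - 1/d_o = 1/0.5 - 1/0.54 = 0.14815 cm^-1, so d_i = 6.750 cm.
m_obj = -d_i/d_o = -6.750/0.54 = -12.500.
Eyepiece angular magnification (image at infinity): M_eye = D/f_e = 25/2.5 = 10.000.
Overall M = m_obj x M_eye = (-12.500)(10.000) = -125.00.
|M| = 125.00.

125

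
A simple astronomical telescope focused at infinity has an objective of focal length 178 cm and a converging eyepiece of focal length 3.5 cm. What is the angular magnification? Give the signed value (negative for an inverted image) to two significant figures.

-51

M = -f_obj/f_eye = -178/(3.5) = -50.857.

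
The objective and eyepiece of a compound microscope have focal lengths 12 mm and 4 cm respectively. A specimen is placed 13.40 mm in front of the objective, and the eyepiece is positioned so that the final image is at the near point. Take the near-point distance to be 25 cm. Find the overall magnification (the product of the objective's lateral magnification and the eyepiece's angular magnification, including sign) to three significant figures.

Convert to cm: f_obj = 12 mm = 1.2 cm; d_o = 13.40 mm = 1.34 cm.
Objective: 1/d_i = 1/f_obj - 1/d_o = 1/1.2 - 1/1.34 = 0.08706 cm^-1, so d_i = 11.486 cm.
m_obj = -d_i/d_o = -11.486/1.34 = -8.571.
Eyepiece angular magnification (image at near point): M_eye = 1 + D/f_e = 1 + 25/4 = 7.250.
Overall M = m_obj x M_eye = (-8.571)(7.250) = -62.14.

-62.1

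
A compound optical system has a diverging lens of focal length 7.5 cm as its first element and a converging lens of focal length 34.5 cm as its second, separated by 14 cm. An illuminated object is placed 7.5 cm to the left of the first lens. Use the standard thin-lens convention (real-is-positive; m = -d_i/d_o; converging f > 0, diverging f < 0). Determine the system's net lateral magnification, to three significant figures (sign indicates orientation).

Lens 1: 1/d_i1 = 1/f_1 - 1/d_o1 = 1/(-7.5) - 1/7.5 = -0.26667 cm^-1, so d_i1 = -3.750 cm.
m_1 = -(-3.750)/7.5 = 0.5000.
The intermediate image is virtual, 3.750 cm to the left of lens 1, so d_o2 = L - d_i1 = 14 - (-3.750) = 17.750 cm.
Lens 2: 1/d_i2 = 1/f_2 - 1/d_o2 = 1/34.5 - 1/(17.750) = -0.02735 cm^-1, so d_i2 = -36.560 cm.
m_2 = -(-36.560)/(17.750) = 2.0597.
Total m = m_1 x m_2 = (0.5000)(2.0597) = 1.0299.

1.03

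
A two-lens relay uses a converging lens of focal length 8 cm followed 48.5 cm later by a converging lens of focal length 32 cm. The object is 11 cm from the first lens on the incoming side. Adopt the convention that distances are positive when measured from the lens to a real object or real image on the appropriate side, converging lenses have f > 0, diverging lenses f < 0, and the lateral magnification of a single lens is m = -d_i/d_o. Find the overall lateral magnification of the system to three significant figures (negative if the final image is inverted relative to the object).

Lens 1: 1/d_i1 = 1/f_1 - 1/d_o1 = 1/8 - 1/11 = 0.03409 cm^-1, so d_i1 = 29.333 cm.
m_1 = -(29.333)/11 = -2.6667.
That image sits 19.167 cm in front of the second lens, so d_o2 = 19.167 cm.
Lens 2: 1/d_i2 = 1/f_2 - 1/d_o2 = 1/32 - 1/(19.167) = -0.02092 cm^-1, so d_i2 = -47.792 cm.
m_2 = -(-47.792)/(19.167) = 2.4935.
The system's lateral magnification is m_1 m_2 = (-2.6667)(2.4935) = -6.6494.

-6.65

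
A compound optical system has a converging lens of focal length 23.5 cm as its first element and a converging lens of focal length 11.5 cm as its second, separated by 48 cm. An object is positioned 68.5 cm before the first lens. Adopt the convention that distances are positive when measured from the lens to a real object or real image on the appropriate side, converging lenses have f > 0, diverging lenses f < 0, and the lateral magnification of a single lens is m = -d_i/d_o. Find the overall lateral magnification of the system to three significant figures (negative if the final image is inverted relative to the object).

8.25

Applying the thin-lens equation to the first lens, 1/23.5 = 1/68.5 + 1/d_i1, which gives d_i1 = 35.772 cm.
Its lateral magnification is m_1 = -d_i1/d_o1 = -(35.772)/68.5 = -0.5222.
That image sits 12.228 cm in front of the second lens, so d_o2 = 12.228 cm.
Applying the thin-lens equation again with f_2 = 11.5 cm and d_o2 = 12.228 cm gives d_i2 = 193.218 cm.
m_2 = -(193.218)/(12.228) = -15.8015.
Total m = m_1 x m_2 = (-0.5222)(-15.8015) = 8.2519.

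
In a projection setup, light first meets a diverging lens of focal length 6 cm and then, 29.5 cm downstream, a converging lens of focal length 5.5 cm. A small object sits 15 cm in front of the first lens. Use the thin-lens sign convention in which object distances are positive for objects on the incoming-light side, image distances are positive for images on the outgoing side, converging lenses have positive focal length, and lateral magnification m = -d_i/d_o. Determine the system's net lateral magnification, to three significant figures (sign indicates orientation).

Applying the thin-lens equation to the first lens, 1/(-6) = 1/15 + 1/d_i1, which gives d_i1 = -4.286 cm.
Its lateral magnification is m_1 = -d_i1/d_o1 = -(-4.286)/15 = 0.2857.
With d_i1 < 0 the first image is virtual and lies on the object side; the object distance for lens 2 is d_o2 = 29.5 - (-4.286) = 33.786 cm.
Applying the thin-lens equation again with f_2 = 5.5 cm and d_o2 = 33.786 cm gives d_i2 = 6.569 cm.
m_2 = -(6.569)/(33.786) = -0.1944.
Overall magnification: m = m_1 m_2 = -0.0556.

-0.0556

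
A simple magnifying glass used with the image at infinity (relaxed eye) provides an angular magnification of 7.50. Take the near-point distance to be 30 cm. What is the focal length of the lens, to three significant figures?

4.00 cm

For the image at infinity, M = D/f.
f = D/M = 30/7.5 = 4.000 cm.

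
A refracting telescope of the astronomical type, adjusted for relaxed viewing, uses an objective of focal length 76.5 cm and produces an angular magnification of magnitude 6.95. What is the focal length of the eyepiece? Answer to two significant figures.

11 cm

|M| = f_obj/f_eye, so f_eye = f_obj/|M| = 76.5/6.95 = 11.007 cm.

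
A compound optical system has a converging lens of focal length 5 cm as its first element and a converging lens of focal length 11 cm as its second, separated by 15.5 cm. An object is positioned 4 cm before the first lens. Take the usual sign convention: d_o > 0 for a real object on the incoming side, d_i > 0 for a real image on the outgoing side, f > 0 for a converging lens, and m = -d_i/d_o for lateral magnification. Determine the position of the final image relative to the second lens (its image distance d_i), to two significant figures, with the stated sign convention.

16 cm

First lens: d_i1 = 1/(1/5 - 1/4) = -20.000 cm.
The intermediate image is virtual, 20.000 cm to the left of lens 1, so d_o2 = L - d_i1 = 15.5 - (-20.000) = 35.500 cm.
Second lens: d_i2 = 1/(1/11 - 1/(35.500)) = 15.939 cm.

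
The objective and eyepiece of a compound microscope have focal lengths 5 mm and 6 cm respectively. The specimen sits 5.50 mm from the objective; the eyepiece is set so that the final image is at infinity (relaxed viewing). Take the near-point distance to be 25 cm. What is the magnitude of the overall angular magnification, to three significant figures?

Convert to cm: f_obj = 5 mm = 0.5 cm; d_o = 5.50 mm = 0.55 cm.
Objective: 1/d_i = 1/f_obj - 1/d_o = 1/0.5 - 1/0.55 = 0.18182 cm^-1, so d_i = 5.500 cm.
m_obj = -d_i/d_o = -5.500/0.55 = -10.000.
Eyepiece angular magnification (image at infinity): M_eye = D/f_e = 25/6 = 4.167.
Overall M = m_obj x M_eye = (-10.000)(4.167) = -41.67.
|M| = 41.67.

41.7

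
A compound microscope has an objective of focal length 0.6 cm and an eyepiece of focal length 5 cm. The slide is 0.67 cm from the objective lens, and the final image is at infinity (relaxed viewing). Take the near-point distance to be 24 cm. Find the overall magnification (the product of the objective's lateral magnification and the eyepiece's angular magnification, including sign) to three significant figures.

Objective: 1/d_i = 1/f_obj - 1/d_o = 1/0.6 - 1/0.67 = 0.17413 cm^-1, so d_i = 5.743 cm.
m_obj = -d_i/d_o = -5.743/0.67 = -8.571.
Eyepiece angular magnification (image at infinity): M_eye = D/f_e = 24/5 = 4.800.
Overall M = m_obj x M_eye = (-8.571)(4.800) = -41.14.

-41.1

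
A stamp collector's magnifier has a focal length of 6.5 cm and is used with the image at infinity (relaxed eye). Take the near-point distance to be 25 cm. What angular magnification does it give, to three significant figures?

3.85

M = D/f = 25/6.5 = 3.846.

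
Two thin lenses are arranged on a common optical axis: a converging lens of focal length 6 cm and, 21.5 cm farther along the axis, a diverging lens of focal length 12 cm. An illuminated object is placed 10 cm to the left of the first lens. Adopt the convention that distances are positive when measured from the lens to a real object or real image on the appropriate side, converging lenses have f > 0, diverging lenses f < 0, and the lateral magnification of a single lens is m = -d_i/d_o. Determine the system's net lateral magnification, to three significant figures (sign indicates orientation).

Applying the thin-lens equation to the first lens, 1/6 = 1/10 + 1/d_i1, which gives d_i1 = 15.000 cm.
Its lateral magnification is m_1 = -d_i1/d_o1 = -(15.000)/10 = -1.5000.
Object distance for lens 2: d_o2 = 21.5 - 15.000 = 6.500 cm.
Applying the thin-lens equation again with f_2 = -12 cm and d_o2 = 6.500 cm gives d_i2 = -4.216 cm.
m_2 = -(-4.216)/(6.500) = 0.6486.
Total m = m_1 x m_2 = (-1.5000)(0.6486) = -0.9730.

-0.973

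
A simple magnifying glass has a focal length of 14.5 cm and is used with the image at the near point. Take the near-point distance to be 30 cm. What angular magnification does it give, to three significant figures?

3.07

M = 1 + D/f = 1 + 30/14.5 = 3.069.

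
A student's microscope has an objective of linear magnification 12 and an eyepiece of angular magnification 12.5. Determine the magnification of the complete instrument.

The overall magnification of a compound microscope is the product of the objective and eyepiece magnifications:
M = M_obj x M_eye = 12 x 12.5 = 150.

150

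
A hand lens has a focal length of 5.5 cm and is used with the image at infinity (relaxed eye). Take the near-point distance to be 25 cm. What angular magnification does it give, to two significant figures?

M = D/f = 25/5.5 = 4.545.

4.5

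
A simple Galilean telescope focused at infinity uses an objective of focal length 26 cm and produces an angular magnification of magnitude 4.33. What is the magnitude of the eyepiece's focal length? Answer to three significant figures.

|M| = f_obj/|f_eye|, so |f_eye| = f_obj/|M| = 26/4.33 = 6.005 cm.
(The eyepiece is diverging, so its signed focal length is -6.005 cm.)

6.00 cm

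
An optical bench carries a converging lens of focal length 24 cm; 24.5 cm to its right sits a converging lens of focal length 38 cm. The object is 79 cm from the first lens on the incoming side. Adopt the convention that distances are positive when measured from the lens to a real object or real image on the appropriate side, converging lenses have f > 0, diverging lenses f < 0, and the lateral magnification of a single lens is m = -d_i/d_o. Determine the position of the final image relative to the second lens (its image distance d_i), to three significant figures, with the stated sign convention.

Lens 1: 1/d_i1 = 1/f_1 - 1/d_o1 = 1/24 - 1/79 = 0.02901 cm^-1, so d_i1 = 34.473 cm.
Since 34.473 cm > 24.5 cm, the first image lies past the second lens and serves as a virtual object: d_o2 = L - d_i1 = -9.973 cm.
Lens 2: 1/d_i2 = 1/f_2 - 1/d_o2 = 1/38 - 1/(-9.973) = 0.12659 cm^-1, so d_i2 = 7.900 cm.

7.90 cm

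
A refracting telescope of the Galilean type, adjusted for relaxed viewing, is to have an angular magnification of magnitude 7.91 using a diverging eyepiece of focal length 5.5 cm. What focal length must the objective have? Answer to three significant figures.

43.5 cm

|M| = f_obj/|f_eye|, so f_obj = |M| x |f_eye| = 7.91 x 5.5 = 43.505 cm.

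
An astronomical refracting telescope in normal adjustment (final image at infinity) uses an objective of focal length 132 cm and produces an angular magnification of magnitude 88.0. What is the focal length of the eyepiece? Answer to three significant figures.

|M| = f_obj/f_eye, so f_eye = f_obj/|M| = 132/88.0 = 1.500 cm.

1.50 cm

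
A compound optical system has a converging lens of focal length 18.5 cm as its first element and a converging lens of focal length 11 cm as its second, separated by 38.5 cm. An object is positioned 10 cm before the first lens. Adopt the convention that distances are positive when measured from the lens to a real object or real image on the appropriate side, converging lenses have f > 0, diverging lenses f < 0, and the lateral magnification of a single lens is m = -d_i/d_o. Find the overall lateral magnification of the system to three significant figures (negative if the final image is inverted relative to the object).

-0.486

Lens 1: 1/d_i1 = 1/f_1 - 1/d_o1 = 1/18.5 - 1/10 = -0.04595 cm^-1, so d_i1 = -21.765 cm.
m_1 = -(-21.765)/10 = 2.1765.
With d_i1 < 0 the first image is virtual and lies on the object side; the object distance for lens 2 is d_o2 = 38.5 - (-21.765) = 60.265 cm.
Lens 2: 1/d_i2 = 1/f_2 - 1/d_o2 = 1/11 - 1/(60.265) = 0.07432 cm^-1, so d_i2 = 13.456 cm.
m_2 = -(13.456)/(60.265) = -0.2233.
The system's lateral magnification is m_1 m_2 = (2.1765)(-0.2233) = -0.4860.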